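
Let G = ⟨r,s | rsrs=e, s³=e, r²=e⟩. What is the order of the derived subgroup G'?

G' = [G, G] is generated by all commutators. The generator-pair commutators are: [r, s] = s.
The subgroup they normally generate is {e, s, s²}, of order 3.
Check: |G/G'| = 6/3 = 2 is the order of the abelianisation.

Answer: 3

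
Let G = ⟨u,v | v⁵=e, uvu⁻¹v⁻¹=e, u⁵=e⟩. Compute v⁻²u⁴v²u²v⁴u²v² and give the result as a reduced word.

Multiply left to right, reducing at each step:
  (v³) · u⁴ = u⁴v³
  (u⁴v³) · v² = u⁴
  (u⁴) · u² = u
  u · v⁴ = uv⁴
  (uv⁴) · u² = u³v⁴
  (u³v⁴) · v² = u³v

Answer: u³v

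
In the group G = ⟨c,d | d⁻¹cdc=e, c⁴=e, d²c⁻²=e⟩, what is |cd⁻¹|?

Compute successive powers until reaching e:
  (cd⁻¹)¹ = cd⁻¹, (cd⁻¹)² = c², (cd⁻¹)³ = cd, (cd⁻¹)⁴ = e.
The smallest positive k with (cd⁻¹)ᵏ = e is 4.

Answer: 4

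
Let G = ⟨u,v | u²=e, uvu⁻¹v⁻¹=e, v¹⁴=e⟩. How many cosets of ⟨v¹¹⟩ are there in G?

First find ord(v¹¹) by computing successive powers:
  (v¹¹)¹ = v¹¹, (v¹¹)² = v⁸, (v¹¹)³ = v⁵, (v¹¹)⁴ = v², (v¹¹)⁵ = v¹³, (v¹¹)⁶ = v¹⁰, (v¹¹)⁷ = v⁷, (v¹¹)⁸ = v⁴, (v¹¹)⁹ = v, (v¹¹)¹⁰ = v¹², (v¹¹)¹¹ = v⁹, (v¹¹)¹² = v⁶, (v¹¹)¹³ = v³, (v¹¹)¹⁴ = e.
So |⟨v¹¹⟩| = ord(v¹¹) = 14. With |G| = 28, by Lagrange [G : ⟨v¹¹⟩] = 28/14 = 2.

Answer: 2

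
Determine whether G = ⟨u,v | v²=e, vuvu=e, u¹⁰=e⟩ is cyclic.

Every cyclic group is abelian. But u·v = uv while v·u = u⁹v, so u·v ≠ v·u and G is not abelian. Hence G is not cyclic.

Answer: No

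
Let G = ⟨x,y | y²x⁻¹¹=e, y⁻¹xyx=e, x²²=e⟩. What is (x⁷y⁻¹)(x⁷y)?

Compute (x⁷y⁻¹) · (x⁷y) by multiplying left to right and reducing via the relations at each step:
  (x⁷y⁻¹) · x⁷ = y⁻¹
  (y⁻¹) · y = e

Answer: e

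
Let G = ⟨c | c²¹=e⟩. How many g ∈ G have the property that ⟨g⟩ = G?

G is cyclic of order 21. An element generates G iff its order is 21, and a cyclic group of order 21 has exactly φ(21) = 12 such elements.

Answer: 12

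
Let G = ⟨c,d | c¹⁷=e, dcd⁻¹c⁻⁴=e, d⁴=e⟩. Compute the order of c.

Compute successive powers until reaching e:
  c¹ = c, c² = c², c³ = c³, c⁴ = c⁴, c⁵ = c⁵, c⁶ = c⁶, c⁷ = c⁷, c⁸ = c⁸, c⁹ = c⁹, c¹⁰ = c¹⁰, c¹¹ = c¹¹, c¹² = c¹², c¹³ = c¹³, c¹⁴ = c¹⁴, c¹⁵ = c¹⁵, c¹⁶ = c¹⁶, c¹⁷ = e.
The smallest positive k with cᵏ = e is 17.

Answer: 17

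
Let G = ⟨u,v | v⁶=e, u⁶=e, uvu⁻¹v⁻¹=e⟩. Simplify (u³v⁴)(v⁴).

Compute (u³v⁴) · (v⁴) by multiplying left to right and reducing via the relations at each step:
  (u³v⁴) · v⁴ = u³v²

Answer: u³v²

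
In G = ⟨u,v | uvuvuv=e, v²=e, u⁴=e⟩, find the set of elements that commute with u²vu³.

⟨u²vu³⟩ ⊆ C_G(u²vu³) since powers of u²vu³ commute with u²vu³; so |C_G(u²vu³)| ≥ |⟨u²vu³⟩| = 3.
By orbit–stabilizer, |C_G(u²vu³)| = |G| / |conj. class of u²vu³| = 24 / 8 = 3.
The 3 elements commuting with u²vu³ are {e, u²vu³, uvu²}.

Answer: {e, u²vu³, uvu²}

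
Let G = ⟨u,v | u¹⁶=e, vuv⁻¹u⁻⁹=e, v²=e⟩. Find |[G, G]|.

G' = [G, G] is generated by all commutators. The generator-pair commutators are: [u, v] = u⁸.
The subgroup they normally generate is {e, u⁸}, of order 2.
Check: |G/G'| = 32/2 = 16 is the order of the abelianisation.

Answer: 2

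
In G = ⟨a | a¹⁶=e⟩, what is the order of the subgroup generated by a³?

|⟨a³⟩| equals the order of a³. Compute successive powers until reaching e:
  (a³)¹ = a³, (a³)² = a⁶, (a³)³ = a⁹, (a³)⁴ = a¹², (a³)⁵ = a¹⁵, (a³)⁶ = a², (a³)⁷ = a⁵, (a³)⁸ = a⁸, (a³)⁹ = a¹¹, (a³)¹⁰ = a¹⁴, (a³)¹¹ = a, (a³)¹² = a⁴, (a³)¹³ = a⁷, (a³)¹⁴ = a¹⁰, (a³)¹⁵ = a¹³, (a³)¹⁶ = e.
The smallest positive k with (a³)ᵏ = e is 16, so |⟨a³⟩| = 16.

Answer: 16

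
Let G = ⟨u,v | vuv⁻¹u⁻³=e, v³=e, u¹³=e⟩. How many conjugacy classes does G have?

The conjugacy classes (representative and size) are:
  [e] (size 1), [u] (size 3), [u⁵] (size 3), [u¹⁰] (size 3), [u⁸] (size 3), [u¹⁰v] (size 13), [u⁷v²] (size 13).
Class equation: 1 + 3 + 3 + 3 + 3 + 13 + 13 = 39 = |G|. So G has 7 conjugacy classes.

Answer: 7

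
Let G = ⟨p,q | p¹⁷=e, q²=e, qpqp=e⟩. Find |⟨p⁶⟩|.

|⟨p⁶⟩| equals the order of p⁶. Compute successive powers until reaching e:
  (p⁶)¹ = p⁶, (p⁶)² = p¹², (p⁶)³ = p, (p⁶)⁴ = p⁷, (p⁶)⁵ = p¹³, (p⁶)⁶ = p², (p⁶)⁷ = p⁸, (p⁶)⁸ = p¹⁴, (p⁶)⁹ = p³, (p⁶)¹⁰ = p⁹, (p⁶)¹¹ = p¹⁵, (p⁶)¹² = p⁴, (p⁶)¹³ = p¹⁰, (p⁶)¹⁴ = p¹⁶, (p⁶)¹⁵ = p⁵, (p⁶)¹⁶ = p¹¹, (p⁶)¹⁷ = e.
The smallest positive k with (p⁶)ᵏ = e is 17, so |⟨p⁶⟩| = 17.

Answer: 17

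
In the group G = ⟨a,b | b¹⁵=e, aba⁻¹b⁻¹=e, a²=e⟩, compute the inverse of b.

The order of b is 15 (smallest k with bᵏ = e), so b⁻¹ = b¹⁴ = b¹⁴.
Check: b · (b¹⁴) → b · b¹⁴ = e, giving e as required.

Answer: b¹⁴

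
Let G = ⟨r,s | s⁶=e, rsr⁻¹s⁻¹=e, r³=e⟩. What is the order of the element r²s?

Compute successive powers until reaching e:
  (r²s)¹ = r²s, (r²s)² = rs², (r²s)³ = s³, (r²s)⁴ = r²s⁴, (r²s)⁵ = rs⁵, (r²s)⁶ = e.
The smallest positive k with (r²s)ᵏ = e is 6.

Answer: 6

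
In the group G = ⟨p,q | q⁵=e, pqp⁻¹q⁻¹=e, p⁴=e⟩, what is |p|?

Compute successive powers until reaching e:
  p¹ = p, p² = p², p³ = p³, p⁴ = e.
The smallest positive k with pᵏ = e is 4.

Answer: 4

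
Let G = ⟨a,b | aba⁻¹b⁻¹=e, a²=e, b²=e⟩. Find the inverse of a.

The order of a is 2 (smallest k with aᵏ = e), so a⁻¹ = a¹ = a.
Check: a · a → a · a = e, giving e as required.

Answer: a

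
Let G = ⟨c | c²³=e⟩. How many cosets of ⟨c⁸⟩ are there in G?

First find ord(c⁸) by computing successive powers:
  (c⁸)¹ = c⁸, (c⁸)² = c¹⁶, (c⁸)³ = c, (c⁸)⁴ = c⁹, (c⁸)⁵ = c¹⁷, (c⁸)⁶ = c², (c⁸)⁷ = c¹⁰, (c⁸)⁸ = c¹⁸, (c⁸)⁹ = c³, (c⁸)¹⁰ = c¹¹, (c⁸)¹¹ = c¹⁹, (c⁸)¹² = c⁴, (c⁸)¹³ = c¹², (c⁸)¹⁴ = c²⁰, (c⁸)¹⁵ = c⁵, (c⁸)¹⁶ = c¹³, (c⁸)¹⁷ = c²¹, (c⁸)¹⁸ = c⁶, (c⁸)¹⁹ = c¹⁴, (c⁸)²⁰ = c²², (c⁸)²¹ = c⁷, (c⁸)²² = c¹⁵, (c⁸)²³ = e.
So |⟨c⁸⟩| = ord(c⁸) = 23. With |G| = 23, by Lagrange [G : ⟨c⁸⟩] = 23/23 = 1.

Answer: 1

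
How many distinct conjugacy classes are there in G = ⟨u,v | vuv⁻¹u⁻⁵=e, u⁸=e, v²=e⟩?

The conjugacy classes (representative and size) are:
  [e] (size 1), [u⁵] (size 2), [u²] (size 1), [u⁷] (size 2), [u⁴] (size 1), [u⁶] (size 1), [v] (size 2), [u⁵v] (size 2), [u²v] (size 2), [u³v] (size 2).
Class equation: 1 + 2 + 1 + 2 + 1 + 1 + 2 + 2 + 2 + 2 = 16 = |G|. So G has 10 conjugacy classes.

Answer: 10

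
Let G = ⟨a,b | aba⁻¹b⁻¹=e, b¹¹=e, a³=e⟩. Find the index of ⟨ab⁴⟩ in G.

First find ord(ab⁴) by computing successive powers:
  (ab⁴)¹ = ab⁴, (ab⁴)² = a²b⁸, (ab⁴)³ = b, (ab⁴)⁴ = ab⁵, (ab⁴)⁵ = a²b⁹, (ab⁴)⁶ = b², (ab⁴)⁷ = ab⁶, (ab⁴)⁸ = a²b¹⁰, (ab⁴)⁹ = b³, (ab⁴)¹⁰ = ab⁷, (ab⁴)¹¹ = a², (ab⁴)¹² = b⁴, (ab⁴)¹³ = ab⁸, (ab⁴)¹⁴ = a²b, (ab⁴)¹⁵ = b⁵, (ab⁴)¹⁶ = ab⁹, (ab⁴)¹⁷ = a²b², (ab⁴)¹⁸ = b⁶, (ab⁴)¹⁹ = ab¹⁰, (ab⁴)²⁰ = a²b³, (ab⁴)²¹ = b⁷, (ab⁴)²² = a, (ab⁴)²³ = a²b⁴, (ab⁴)²⁴ = b⁸, (ab⁴)²⁵ = ab, (ab⁴)²⁶ = a²b⁵, (ab⁴)²⁷ = b⁹, (ab⁴)²⁸ = ab², (ab⁴)²⁹ = a²b⁶, (ab⁴)³⁰ = b¹⁰, (ab⁴)³¹ = ab³, (ab⁴)³² = a²b⁷, (ab⁴)³³ = e.
So |⟨ab⁴⟩| = ord(ab⁴) = 33. With |G| = 33, by Lagrange [G : ⟨ab⁴⟩] = 33/33 = 1.

Answer: 1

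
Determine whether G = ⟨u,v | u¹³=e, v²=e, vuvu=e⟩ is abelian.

u·v = uv but v·u = u¹²v, so u·v ≠ v·u and G is not abelian.

Answer: No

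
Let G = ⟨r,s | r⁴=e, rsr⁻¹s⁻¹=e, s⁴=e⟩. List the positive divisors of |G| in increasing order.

|G| = 16 = 2⁴. By Lagrange's theorem the order of any subgroup divides 16; the divisors of 16 are 1, 2, 4, 8, 16.

Answer: 1, 2, 4, 8, 16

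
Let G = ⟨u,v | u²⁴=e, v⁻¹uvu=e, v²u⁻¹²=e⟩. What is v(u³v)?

Compute v · (u³v) by multiplying left to right and reducing via the relations at each step:
  v · u³ = u⁹v⁻¹
  (u⁹v⁻¹) · v = u⁹

Answer: u⁹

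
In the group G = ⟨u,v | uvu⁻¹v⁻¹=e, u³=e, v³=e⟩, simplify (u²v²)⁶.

Compute successive powers of (u²v²), reducing at each step:
  (u²v²)²: (u²v²) · u² = uv²;   (uv²) · v² = uv
  (u²v²)³: (uv) · u² = v;   v · v² = e
  (u²v²)⁴: e · u² = u²;   (u²) · v² = u²v²
  (u²v²)⁵: (u²v²) · u² = uv²;   (uv²) · v² = uv
  (u²v²)⁶: (uv) · u² = v;   v · v² = e

Answer: e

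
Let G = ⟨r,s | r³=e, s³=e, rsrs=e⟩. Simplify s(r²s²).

Compute s · (r²s²) by multiplying left to right and reducing via the relations at each step:
  s · r² = sr²
  (sr²) · s² = s²r

Answer: s²r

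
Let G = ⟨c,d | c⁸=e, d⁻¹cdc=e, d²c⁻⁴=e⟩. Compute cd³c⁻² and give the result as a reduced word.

Multiply left to right, reducing at each step:
  c · d³ = cd⁻¹
  (cd⁻¹) · c⁻² = c³d⁻¹

Answer: c³d⁻¹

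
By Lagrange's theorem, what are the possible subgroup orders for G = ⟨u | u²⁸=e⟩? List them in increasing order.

|G| = 28 = 2² · 7. By Lagrange's theorem the order of any subgroup divides 28; the divisors of 28 are 1, 2, 4, 7, 14, 28.

Answer: 1, 2, 4, 7, 14, 28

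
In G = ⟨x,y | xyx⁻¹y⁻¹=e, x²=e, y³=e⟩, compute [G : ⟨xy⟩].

First find ord(xy) by computing successive powers:
  (xy)¹ = xy, (xy)² = y², (xy)³ = x, (xy)⁴ = y, (xy)⁵ = xy², (xy)⁶ = e.
So |⟨xy⟩| = ord(xy) = 6. With |G| = 6, by Lagrange [G : ⟨xy⟩] = 6/6 = 1.

Answer: 1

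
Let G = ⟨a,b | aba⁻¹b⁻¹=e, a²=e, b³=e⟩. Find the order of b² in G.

Compute successive powers until reaching e:
  (b²)¹ = b², (b²)² = b, (b²)³ = e.
The smallest positive k with (b²)ᵏ = e is 3.

Answer: 3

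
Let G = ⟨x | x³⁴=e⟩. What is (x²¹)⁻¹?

The order of (x²¹) is 34 (smallest k with (x²¹)ᵏ = e), so (x²¹)⁻¹ = (x²¹)³³ = x¹³.
Check: (x²¹) · (x¹³) → (x²¹) · x¹³ = e, giving e as required.

Answer: x¹³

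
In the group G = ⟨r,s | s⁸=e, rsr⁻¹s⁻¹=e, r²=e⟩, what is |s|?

Compute successive powers until reaching e:
  s¹ = s, s² = s², s³ = s³, s⁴ = s⁴, s⁵ = s⁵, s⁶ = s⁶, s⁷ = s⁷, s⁸ = e.
The smallest positive k with sᵏ = e is 8.

Answer: 8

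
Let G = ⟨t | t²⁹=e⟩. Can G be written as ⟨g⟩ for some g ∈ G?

|G| = 29. The element t has order 29 (its powers give 29 distinct elements), so ⟨t⟩ = G and G is cyclic.

Answer: Yes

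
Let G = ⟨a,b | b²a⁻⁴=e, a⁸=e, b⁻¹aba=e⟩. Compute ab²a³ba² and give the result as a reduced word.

Multiply left to right, reducing at each step:
  a · b² = a⁵
  (a⁵) · a³ = e
  e · b = b
  b · a² = a²b⁻¹

Answer: a²b⁻¹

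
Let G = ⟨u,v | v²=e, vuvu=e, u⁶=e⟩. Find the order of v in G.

Compute successive powers until reaching e:
  v¹ = v, v² = e.
The smallest positive k with vᵏ = e is 2.

Answer: 2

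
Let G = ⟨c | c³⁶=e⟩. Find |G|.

G is generated by a single element, so G is cyclic. The relator gives c³⁶ = e and no smaller power is forced to be e, so the 36 powers {c, e, c², c³, c⁴, c⁵, c⁶, c⁷, c⁸, c⁹, c²², c²³, c²¹, c²⁰, c²⁴, c²⁵, c²⁶, c²⁷, c²⁸, c²⁹, c³², c³³, c³¹, c³⁰, c³⁴, c³⁵, c¹², c¹³, c¹¹, c¹⁰, c¹⁴, c¹⁵, c¹⁶, c¹⁷, c¹⁸, c¹⁹} are distinct. Hence |G| = 36.

Answer: 36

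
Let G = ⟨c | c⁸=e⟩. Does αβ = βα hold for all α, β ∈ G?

G has a single generator, so G is cyclic and hence abelian.

Answer: Yes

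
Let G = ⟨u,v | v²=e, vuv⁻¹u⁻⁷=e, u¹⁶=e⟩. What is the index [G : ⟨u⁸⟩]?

First find ord(u⁸) by computing successive powers:
  (u⁸)¹ = u⁸, (u⁸)² = e.
So |⟨u⁸⟩| = ord(u⁸) = 2. With |G| = 32, by Lagrange [G : ⟨u⁸⟩] = 32/2 = 16.

Answer: 16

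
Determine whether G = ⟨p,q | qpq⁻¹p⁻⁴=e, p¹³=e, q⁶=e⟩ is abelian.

p·q = pq but q·p = p⁴q, so p·q ≠ q·p and G is not abelian.

Answer: No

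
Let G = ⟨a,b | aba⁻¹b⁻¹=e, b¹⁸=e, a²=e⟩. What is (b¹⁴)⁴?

Compute successive powers of (b¹⁴), reducing at each step:
  (b¹⁴)²: (b¹⁴) · b¹⁴ = b¹⁰
  (b¹⁴)³: (b¹⁰) · b¹⁴ = b⁶
  (b¹⁴)⁴: (b⁶) · b¹⁴ = b²

Answer: b²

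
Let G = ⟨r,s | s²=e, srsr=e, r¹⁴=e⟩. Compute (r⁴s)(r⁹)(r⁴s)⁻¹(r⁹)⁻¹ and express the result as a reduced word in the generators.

[(r⁴s), (r⁹)] = (r⁴s)·(r⁹)·(r⁴s)⁻¹·(r⁹)⁻¹.
  (r⁴s) · (r⁹) = r⁹s
  (r⁹s) · (r⁴s) = r⁵
  (r⁵) · (r⁵) = r¹⁰

Answer: r¹⁰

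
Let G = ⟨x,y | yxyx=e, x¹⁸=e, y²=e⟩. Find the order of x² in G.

Compute successive powers until reaching e:
  (x²)¹ = x², (x²)² = x⁴, (x²)³ = x⁶, (x²)⁴ = x⁸, (x²)⁵ = x¹⁰, (x²)⁶ = x¹², (x²)⁷ = x¹⁴, (x²)⁸ = x¹⁶, (x²)⁹ = e.
The smallest positive k with (x²)ᵏ = e is 9.

Answer: 9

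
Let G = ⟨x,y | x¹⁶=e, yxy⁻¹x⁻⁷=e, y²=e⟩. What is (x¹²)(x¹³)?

Compute (x¹²) · (x¹³) by multiplying left to right and reducing via the relations at each step:
  (x¹²) · x¹³ = x⁹

Answer: x⁹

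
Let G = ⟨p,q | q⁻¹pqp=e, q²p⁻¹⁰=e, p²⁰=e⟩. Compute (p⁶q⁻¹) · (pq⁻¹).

Compute (p⁶q⁻¹) · (pq⁻¹) by multiplying left to right and reducing via the relations at each step:
  (p⁶q⁻¹) · p = p⁵q⁻¹
  (p⁵q⁻¹) · q⁻¹ = p¹⁵

Answer: p¹⁵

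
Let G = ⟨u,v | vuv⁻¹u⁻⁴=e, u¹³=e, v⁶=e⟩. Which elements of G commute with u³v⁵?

⟨u³v⁵⟩ ⊆ C_G(u³v⁵) since powers of u³v⁵ commute with u³v⁵; so |C_G(u³v⁵)| ≥ |⟨u³v⁵⟩| = 6.
By orbit–stabilizer, |C_G(u³v⁵)| = |G| / |conj. class of u³v⁵| = 78 / 13 = 6.
The 6 elements commuting with u³v⁵ are {e, uv, u³v⁵, u⁵v², u⁷v⁴, u⁸v³}.

Answer: {e, uv, u³v⁵, u⁵v², u⁷v⁴, u⁸v³}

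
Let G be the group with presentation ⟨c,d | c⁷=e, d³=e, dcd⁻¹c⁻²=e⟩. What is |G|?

Enumerate words in the generators, reducing via the relations: the distinct elements are
  {c, d, e, cd, c², c³, c⁴, c⁵, c⁶, d², cd², c²d, c³d, c⁴d, c⁵d, c⁶d, c²d², c³d², c⁴d², c⁵d², c⁶d²}.
No further products give new elements, so |G| = 21.

Answer: 21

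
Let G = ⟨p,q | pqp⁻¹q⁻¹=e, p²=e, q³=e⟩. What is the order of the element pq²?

Compute successive powers until reaching e:
  (pq²)¹ = pq², (pq²)² = q, (pq²)³ = p, (pq²)⁴ = q², (pq²)⁵ = pq, (pq²)⁶ = e.
The smallest positive k with (pq²)ᵏ = e is 6.

Answer: 6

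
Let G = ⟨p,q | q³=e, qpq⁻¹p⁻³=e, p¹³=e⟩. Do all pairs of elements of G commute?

p·q = pq but q·p = p³q, so p·q ≠ q·p and G is not abelian.

Answer: No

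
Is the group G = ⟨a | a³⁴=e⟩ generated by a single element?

|G| = 34. The element a has order 34 (its powers give 34 distinct elements), so ⟨a⟩ = G and G is cyclic.

Answer: Yes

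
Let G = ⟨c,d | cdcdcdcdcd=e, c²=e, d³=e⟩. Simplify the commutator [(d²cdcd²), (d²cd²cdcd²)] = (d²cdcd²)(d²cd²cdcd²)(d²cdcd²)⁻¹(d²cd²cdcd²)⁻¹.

[(d²cdcd²), (d²cd²cdcd²)] = (d²cdcd²)·(d²cd²cdcd²)·(d²cdcd²)⁻¹·(d²cd²cdcd²)⁻¹.
  (d²cdcd²) · (d²cd²cdcd²) = dcdcd²cd
  (dcdcd²cd) · (dcd²cd) = dcd²cd²
  (dcd²cd²) · (dcd²cdcd) = cd²c

Answer: cd²c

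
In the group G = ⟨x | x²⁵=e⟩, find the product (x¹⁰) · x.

Compute (x¹⁰) · x by multiplying left to right and reducing via the relations at each step:
  (x¹⁰) · x = x¹¹

Answer: x¹¹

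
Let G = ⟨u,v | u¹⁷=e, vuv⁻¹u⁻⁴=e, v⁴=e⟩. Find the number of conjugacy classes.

The conjugacy classes (representative and size) are:
  [e] (size 1), [u⁴] (size 4), [u²] (size 4), [u⁵] (size 4), [u¹¹] (size 4), [u⁷v] (size 17), [u³v²] (size 17), [u⁹v³] (size 17).
Class equation: 1 + 4 + 4 + 4 + 4 + 17 + 17 + 17 = 68 = |G|. So G has 8 conjugacy classes.

Answer: 8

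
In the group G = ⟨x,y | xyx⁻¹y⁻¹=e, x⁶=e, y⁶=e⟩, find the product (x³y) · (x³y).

Compute (x³y) · (x³y) by multiplying left to right and reducing via the relations at each step:
  (x³y) · x³ = y
  y · y = y²

Answer: y²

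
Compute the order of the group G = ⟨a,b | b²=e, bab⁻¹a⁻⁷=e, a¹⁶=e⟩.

Enumerate words in the generators, reducing via the relations: the distinct elements are
  {a, b, e, ab, a², a³, a⁴, a⁵, a⁶, a⁷, a⁸, a⁹, a²b, a³b, a¹², a¹³, a¹¹, a¹⁰, a¹⁴, a¹⁵, a⁴b, a⁵b, a⁶b, a⁷b, a⁸b, a⁹b, a¹²b, a¹³b, a¹¹b, a¹⁰b, a¹⁴b, a¹⁵b}.
No further products give new elements, so |G| = 32.

Answer: 32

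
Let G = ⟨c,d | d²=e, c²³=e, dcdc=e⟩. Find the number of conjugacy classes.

The conjugacy classes (representative and size) are:
  [e] (size 1), [c] (size 2), [c²¹] (size 2), [c²⁰] (size 2), [c⁴] (size 2), [c¹⁸] (size 2), [c⁶] (size 2), [c¹⁶] (size 2), [c⁸] (size 2), [c⁹] (size 2), [c¹⁰] (size 2), [c¹²] (size 2), [c¹⁸d] (size 23).
Class equation: 1 + 2 + 2 + 2 + 2 + 2 + 2 + 2 + 2 + 2 + 2 + 2 + 23 = 46 = |G|. So G has 13 conjugacy classes.

Answer: 13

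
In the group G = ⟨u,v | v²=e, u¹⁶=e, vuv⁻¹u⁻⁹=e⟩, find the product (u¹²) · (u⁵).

Compute (u¹²) · (u⁵) by multiplying left to right and reducing via the relations at each step:
  (u¹²) · u⁵ = u

Answer: u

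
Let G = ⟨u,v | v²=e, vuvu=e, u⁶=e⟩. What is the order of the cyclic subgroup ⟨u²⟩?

|⟨u²⟩| equals the order of u². Compute successive powers until reaching e:
  (u²)¹ = u², (u²)² = u⁴, (u²)³ = e.
The smallest positive k with (u²)ᵏ = e is 3, so |⟨u²⟩| = 3.

Answer: 3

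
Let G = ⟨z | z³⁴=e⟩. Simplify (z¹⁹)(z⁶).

Compute (z¹⁹) · (z⁶) by multiplying left to right and reducing via the relations at each step:
  (z¹⁹) · z⁶ = z²⁵

Answer: z²⁵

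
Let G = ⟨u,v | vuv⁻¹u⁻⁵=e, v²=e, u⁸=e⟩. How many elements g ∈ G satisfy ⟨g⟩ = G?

⟨g⟩ = G would require ord(g) = |G| = 16, but the maximum element order in G is 8 < 16. So G is not cyclic and no single element generates it: the count is 0.

Answer: 0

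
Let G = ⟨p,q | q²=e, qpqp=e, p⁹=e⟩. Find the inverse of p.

The order of p is 9 (smallest k with pᵏ = e), so p⁻¹ = p⁸ = p⁸.
Check: p · (p⁸) → p · p⁸ = e, giving e as required.

Answer: p⁸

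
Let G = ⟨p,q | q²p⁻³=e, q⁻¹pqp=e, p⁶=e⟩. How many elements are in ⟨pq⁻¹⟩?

|⟨pq⁻¹⟩| equals the order of pq⁻¹. Compute successive powers until reaching e:
  (pq⁻¹)¹ = pq⁻¹, (pq⁻¹)² = p³, (pq⁻¹)³ = pq, (pq⁻¹)⁴ = e.
The smallest positive k with (pq⁻¹)ᵏ = e is 4, so |⟨pq⁻¹⟩| = 4.

Answer: 4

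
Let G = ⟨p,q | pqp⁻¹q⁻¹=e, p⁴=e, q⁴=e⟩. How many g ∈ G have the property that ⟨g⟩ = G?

⟨g⟩ = G would require ord(g) = |G| = 16, but the maximum element order in G is 4 < 16. So G is not cyclic and no single element generates it: the count is 0.

Answer: 0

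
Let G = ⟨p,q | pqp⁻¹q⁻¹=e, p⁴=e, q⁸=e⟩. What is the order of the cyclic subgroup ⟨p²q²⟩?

|⟨p²q²⟩| equals the order of p²q². Compute successive powers until reaching e:
  (p²q²)¹ = p²q², (p²q²)² = q⁴, (p²q²)³ = p²q⁶, (p²q²)⁴ = e.
The smallest positive k with (p²q²)ᵏ = e is 4, so |⟨p²q²⟩| = 4.

Answer: 4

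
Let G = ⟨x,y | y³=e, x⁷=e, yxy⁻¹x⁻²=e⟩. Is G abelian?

x·y = xy but y·x = x²y, so x·y ≠ y·x and G is not abelian.

Answer: No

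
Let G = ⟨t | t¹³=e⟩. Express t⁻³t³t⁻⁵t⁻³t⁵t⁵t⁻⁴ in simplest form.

Multiply left to right, reducing at each step:
  (t¹⁰) · t³ = e
  e · t⁻⁵ = t⁸
  (t⁸) · t⁻³ = t⁵
  (t⁵) · t⁵ = t¹⁰
  (t¹⁰) · t⁵ = t²
  (t²) · t⁻⁴ = t¹¹

Answer: t¹¹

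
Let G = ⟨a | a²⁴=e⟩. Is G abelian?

G has a single generator, so G is cyclic and hence abelian.

Answer: Yes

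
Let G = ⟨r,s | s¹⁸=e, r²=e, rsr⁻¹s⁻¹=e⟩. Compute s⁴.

Compute successive powers of s, reducing at each step:
  s²: s · s = s²
  s³: (s²) · s = s³
  s⁴: (s³) · s = s⁴

Answer: s⁴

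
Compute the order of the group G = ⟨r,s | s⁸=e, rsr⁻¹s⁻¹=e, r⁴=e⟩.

Enumerate words in the generators, reducing via the relations: the distinct elements are
  {e, r, s, rs, r², r³, s², s³, s⁴, s⁵, s⁶, s⁷, rs², rs³, rs⁴, rs⁵, rs⁶, rs⁷, r²s, r³s, r²s², r²s³, r²s⁴, r²s⁵, r²s⁶, r²s⁷, r³s², r³s³, r³s⁴, r³s⁵, r³s⁶, r³s⁷}.
No further products give new elements, so |G| = 32.

Answer: 32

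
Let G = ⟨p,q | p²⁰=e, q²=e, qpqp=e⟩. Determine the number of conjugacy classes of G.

The conjugacy classes (representative and size) are:
  [e] (size 1), [p] (size 2), [p¹⁸] (size 2), [p³] (size 2), [p⁴] (size 2), [p¹⁵] (size 2), [p¹⁴] (size 2), [p⁷] (size 2), [p¹²] (size 2), [p¹¹] (size 2), [p¹⁰] (size 1), [p¹⁸q] (size 10), [p⁵q] (size 10).
Class equation: 1 + 2 + 2 + 2 + 2 + 2 + 2 + 2 + 2 + 2 + 1 + 10 + 10 = 40 = |G|. So G has 13 conjugacy classes.

Answer: 13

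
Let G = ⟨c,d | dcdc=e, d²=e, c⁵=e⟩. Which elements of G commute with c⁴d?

⟨c⁴d⟩ ⊆ C_G(c⁴d) since powers of c⁴d commute with c⁴d; so |C_G(c⁴d)| ≥ |⟨c⁴d⟩| = 2.
By orbit–stabilizer, |C_G(c⁴d)| = |G| / |conj. class of c⁴d| = 10 / 5 = 2.
The 2 elements commuting with c⁴d are {e, c⁴d}.

Answer: {e, c⁴d}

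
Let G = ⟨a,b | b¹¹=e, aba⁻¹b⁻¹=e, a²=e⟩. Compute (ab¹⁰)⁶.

Compute successive powers of (ab¹⁰), reducing at each step:
  (ab¹⁰)²: (ab¹⁰) · a = b¹⁰;   (b¹⁰) · b¹⁰ = b⁹
  (ab¹⁰)³: (b⁹) · a = ab⁹;   (ab⁹) · b¹⁰ = ab⁸
  (ab¹⁰)⁴: (ab⁸) · a = b⁸;   (b⁸) · b¹⁰ = b⁷
  (ab¹⁰)⁵: (b⁷) · a = ab⁷;   (ab⁷) · b¹⁰ = ab⁶
  (ab¹⁰)⁶: (ab⁶) · a = b⁶;   (b⁶) · b¹⁰ = b⁵

Answer: b⁵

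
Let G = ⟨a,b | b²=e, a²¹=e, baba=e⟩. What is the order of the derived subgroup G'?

G' = [G, G] is generated by all commutators. The generator-pair commutators are: [a, b] = a².
The subgroup they normally generate is {e, a, a², a³, a⁴, a⁵, a⁶, a⁷, a⁸, a⁹, a¹⁰, a¹¹, a¹², a¹³, a¹⁴, a¹⁵, a¹⁶, a¹⁷, a¹⁸, a¹⁹, a²⁰}, of order 21.
Check: |G/G'| = 42/21 = 2 is the order of the abelianisation.

Answer: 21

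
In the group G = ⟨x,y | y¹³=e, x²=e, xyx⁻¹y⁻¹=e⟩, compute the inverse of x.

The order of x is 2 (smallest k with xᵏ = e), so x⁻¹ = x¹ = x.
Check: x · x → x · x = e, giving e as required.

Answer: x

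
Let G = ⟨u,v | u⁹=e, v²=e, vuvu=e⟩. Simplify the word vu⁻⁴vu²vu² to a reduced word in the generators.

Multiply left to right, reducing at each step:
  v · u⁻⁴ = u⁴v
  (u⁴v) · v = u⁴
  (u⁴) · u² = u⁶
  (u⁶) · v = u⁶v
  (u⁶v) · u² = u⁴v

Answer: u⁴v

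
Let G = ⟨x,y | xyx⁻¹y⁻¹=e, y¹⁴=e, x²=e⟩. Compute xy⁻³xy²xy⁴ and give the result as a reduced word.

Multiply left to right, reducing at each step:
  x · y⁻³ = xy¹¹
  (xy¹¹) · x = y¹¹
  (y¹¹) · y² = y¹³
  (y¹³) · x = xy¹³
  (xy¹³) · y⁴ = xy³

Answer: xy³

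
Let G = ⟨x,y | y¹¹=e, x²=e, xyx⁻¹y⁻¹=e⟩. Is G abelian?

Each pair of generators commutes: x·y = xy = y·x. Since the generators pairwise commute, every element of G commutes with every other, so G is abelian.

Answer: Yes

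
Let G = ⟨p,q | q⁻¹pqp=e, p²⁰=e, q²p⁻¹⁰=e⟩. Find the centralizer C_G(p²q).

⟨p²q⟩ ⊆ C_G(p²q) since powers of p²q commute with p²q; so |C_G(p²q)| ≥ |⟨p²q⟩| = 4.
By orbit–stabilizer, |C_G(p²q)| = |G| / |conj. class of p²q| = 40 / 10 = 4.
The 4 elements commuting with p²q are {e, p¹⁰, p²q, p²q⁻¹}.

Answer: {e, p¹⁰, p²q, p²q⁻¹}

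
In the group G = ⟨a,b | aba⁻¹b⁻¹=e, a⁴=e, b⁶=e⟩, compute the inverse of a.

The order of a is 4 (smallest k with aᵏ = e), so a⁻¹ = a³ = a³.
Check: a · (a³) → a · a³ = e, giving e as required.

Answer: a³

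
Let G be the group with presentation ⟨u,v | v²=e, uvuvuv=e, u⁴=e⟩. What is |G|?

Enumerate words in the generators, reducing via the relations: the distinct elements are
  {e, u, v, uv, u², u³, vu, uvu, u²v, u³v, vu², vu³, uvu², uvu³, u²vu, u³vu, vu²v, uvu²v, u²vu², u²vu³, u³vu², u³vu³, u²vu²v, u³vu²v}.
No further products give new elements, so |G| = 24.

Answer: 24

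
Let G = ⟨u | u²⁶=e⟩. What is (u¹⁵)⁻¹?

The order of (u¹⁵) is 26 (smallest k with (u¹⁵)ᵏ = e), so (u¹⁵)⁻¹ = (u¹⁵)²⁵ = u¹¹.
Check: (u¹⁵) · (u¹¹) → (u¹⁵) · u¹¹ = e, giving e as required.

Answer: u¹¹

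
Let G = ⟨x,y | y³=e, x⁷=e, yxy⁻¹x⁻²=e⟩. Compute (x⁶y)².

Compute successive powers of (x⁶y), reducing at each step:
  (x⁶y)²: (x⁶y) · x⁶ = x⁴y;   (x⁴y) · y = x⁴y²

Answer: x⁴y²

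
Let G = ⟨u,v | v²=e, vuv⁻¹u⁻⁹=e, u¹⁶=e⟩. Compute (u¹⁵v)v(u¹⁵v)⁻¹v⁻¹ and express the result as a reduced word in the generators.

[(u¹⁵v), v] = (u¹⁵v)·v·(u¹⁵v)⁻¹·v⁻¹.
  (u¹⁵v) · v = u¹⁵
  (u¹⁵) · (u⁹v) = u⁸v
  (u⁸v) · v = u⁸

Answer: u⁸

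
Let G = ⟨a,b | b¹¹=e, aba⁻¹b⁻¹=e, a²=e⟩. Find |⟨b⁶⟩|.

|⟨b⁶⟩| equals the order of b⁶. Compute successive powers until reaching e:
  (b⁶)¹ = b⁶, (b⁶)² = b, (b⁶)³ = b⁷, (b⁶)⁴ = b², (b⁶)⁵ = b⁸, (b⁶)⁶ = b³, (b⁶)⁷ = b⁹, (b⁶)⁸ = b⁴, (b⁶)⁹ = b¹⁰, (b⁶)¹⁰ = b⁵, (b⁶)¹¹ = e.
The smallest positive k with (b⁶)ᵏ = e is 11, so |⟨b⁶⟩| = 11.

Answer: 11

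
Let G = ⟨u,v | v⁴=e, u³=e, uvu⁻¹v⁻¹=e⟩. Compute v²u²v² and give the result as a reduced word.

Multiply left to right, reducing at each step:
  (v²) · u² = u²v²
  (u²v²) · v² = u²

Answer: u²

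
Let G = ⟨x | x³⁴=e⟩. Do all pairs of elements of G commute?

G has a single generator, so G is cyclic and hence abelian.

Answer: Yes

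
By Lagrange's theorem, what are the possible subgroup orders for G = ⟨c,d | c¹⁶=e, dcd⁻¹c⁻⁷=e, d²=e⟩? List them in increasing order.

|G| = 32 = 2⁵. By Lagrange's theorem the order of any subgroup divides 32; the divisors of 32 are 1, 2, 4, 8, 16, 32.

Answer: 1, 2, 4, 8, 16, 32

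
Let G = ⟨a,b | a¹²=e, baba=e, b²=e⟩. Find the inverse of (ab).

The order of (ab) is 2 (smallest k with (ab)ᵏ = e), so (ab)⁻¹ = (ab)¹ = ab.
Check: (ab) · (ab) → (ab) · a = b;   b · b = e, giving e as required.

Answer: ab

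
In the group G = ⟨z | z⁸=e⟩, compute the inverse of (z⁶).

The order of (z⁶) is 4 (smallest k with (z⁶)ᵏ = e), so (z⁶)⁻¹ = (z⁶)³ = z².
Check: (z⁶) · (z²) → (z⁶) · z² = e, giving e as required.

Answer: z²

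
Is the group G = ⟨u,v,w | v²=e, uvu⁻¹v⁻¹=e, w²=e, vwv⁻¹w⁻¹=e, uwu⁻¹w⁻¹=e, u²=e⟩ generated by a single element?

|G| = 8, but the maximum element order in G is 2 < 8. No single element generates all of G, so G is not cyclic.

Answer: No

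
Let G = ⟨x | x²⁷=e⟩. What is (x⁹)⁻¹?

The order of (x⁹) is 3 (smallest k with (x⁹)ᵏ = e), so (x⁹)⁻¹ = (x⁹)² = x¹⁸.
Check: (x⁹) · (x¹⁸) → (x⁹) · x¹⁸ = e, giving e as required.

Answer: x¹⁸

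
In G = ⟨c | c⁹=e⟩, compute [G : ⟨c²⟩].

First find ord(c²) by computing successive powers:
  (c²)¹ = c², (c²)² = c⁴, (c²)³ = c⁶, (c²)⁴ = c⁸, (c²)⁵ = c, (c²)⁶ = c³, (c²)⁷ = c⁵, (c²)⁸ = c⁷, (c²)⁹ = e.
So |⟨c²⟩| = ord(c²) = 9. With |G| = 9, by Lagrange [G : ⟨c²⟩] = 9/9 = 1.

Answer: 1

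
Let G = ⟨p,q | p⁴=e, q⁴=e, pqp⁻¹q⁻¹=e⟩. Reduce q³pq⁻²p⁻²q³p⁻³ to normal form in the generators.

Multiply left to right, reducing at each step:
  (q³) · p = pq³
  (pq³) · q⁻² = pq
  (pq) · p⁻² = p³q
  (p³q) · q³ = p³
  (p³) · p⁻³ = e

Answer: e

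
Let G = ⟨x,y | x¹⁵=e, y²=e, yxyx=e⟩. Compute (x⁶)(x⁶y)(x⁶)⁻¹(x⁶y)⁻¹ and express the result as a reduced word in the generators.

[(x⁶), (x⁶y)] = (x⁶)·(x⁶y)·(x⁶)⁻¹·(x⁶y)⁻¹.
  (x⁶) · (x⁶y) = x¹²y
  (x¹²y) · (x⁹) = x³y
  (x³y) · (x⁶y) = x¹²

Answer: x¹²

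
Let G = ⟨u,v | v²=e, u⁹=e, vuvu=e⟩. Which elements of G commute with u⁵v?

⟨u⁵v⟩ ⊆ C_G(u⁵v) since powers of u⁵v commute with u⁵v; so |C_G(u⁵v)| ≥ |⟨u⁵v⟩| = 2.
By orbit–stabilizer, |C_G(u⁵v)| = |G| / |conj. class of u⁵v| = 18 / 9 = 2.
The 2 elements commuting with u⁵v are {e, u⁵v}.

Answer: {e, u⁵v}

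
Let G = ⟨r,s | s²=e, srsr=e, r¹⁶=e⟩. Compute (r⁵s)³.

Compute successive powers of (r⁵s), reducing at each step:
  (r⁵s)²: (r⁵s) · r⁵ = s;   s · s = e
  (r⁵s)³: e · r⁵ = r⁵;   (r⁵) · s = r⁵s

Answer: r⁵s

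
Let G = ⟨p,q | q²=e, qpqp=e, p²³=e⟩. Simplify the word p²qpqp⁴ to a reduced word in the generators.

Multiply left to right, reducing at each step:
  (p²) · q = p²q
  (p²q) · p = pq
  (pq) · q = p
  p · p⁴ = p⁵

Answer: p⁵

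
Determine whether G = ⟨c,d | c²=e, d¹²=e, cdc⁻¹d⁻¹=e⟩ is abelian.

Each pair of generators commutes: c·d = cd = d·c. Since the generators pairwise commute, every element of G commutes with every other, so G is abelian.

Answer: Yes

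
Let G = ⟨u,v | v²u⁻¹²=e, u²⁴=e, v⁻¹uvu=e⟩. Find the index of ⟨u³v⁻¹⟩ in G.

First find ord(u³v⁻¹) by computing successive powers:
  (u³v⁻¹)¹ = u³v⁻¹, (u³v⁻¹)² = u¹², (u³v⁻¹)³ = u³v, (u³v⁻¹)⁴ = e.
So |⟨u³v⁻¹⟩| = ord(u³v⁻¹) = 4. With |G| = 48, by Lagrange [G : ⟨u³v⁻¹⟩] = 48/4 = 12.

Answer: 12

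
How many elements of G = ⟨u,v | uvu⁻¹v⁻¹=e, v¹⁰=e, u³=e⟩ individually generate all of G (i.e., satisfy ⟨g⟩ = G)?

G is cyclic of order 30. An element generates G iff its order is 30, and a cyclic group of order 30 has exactly φ(30) = 8 such elements.

Answer: 8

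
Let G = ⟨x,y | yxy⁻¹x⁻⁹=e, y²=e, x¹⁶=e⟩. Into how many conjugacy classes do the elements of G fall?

The conjugacy classes (representative and size) are:
  [e] (size 1), [x⁹] (size 2), [x²] (size 1), [x³] (size 2), [x⁴] (size 1), [x¹³] (size 2), [x⁶] (size 1), [x¹⁵] (size 2), [x⁸] (size 1), [x¹⁰] (size 1), [x¹²] (size 1), [x¹⁴] (size 1), [y] (size 2), [xy] (size 2), [x²y] (size 2), [x¹¹y] (size 2), [x⁴y] (size 2), [x¹³y] (size 2), [x¹⁴y] (size 2), [x¹⁵y] (size 2).
Class equation: 1 + 2 + 1 + 2 + 1 + 2 + 1 + 2 + 1 + 1 + 1 + 1 + 2 + 2 + 2 + 2 + 2 + 2 + 2 + 2 = 32 = |G|. So G has 20 conjugacy classes.

Answer: 20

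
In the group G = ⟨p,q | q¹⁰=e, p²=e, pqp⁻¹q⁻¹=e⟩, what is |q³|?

Compute successive powers until reaching e:
  (q³)¹ = q³, (q³)² = q⁶, (q³)³ = q⁹, (q³)⁴ = q², (q³)⁵ = q⁵, (q³)⁶ = q⁸, (q³)⁷ = q, (q³)⁸ = q⁴, (q³)⁹ = q⁷, (q³)¹⁰ = e.
The smallest positive k with (q³)ᵏ = e is 10.

Answer: 10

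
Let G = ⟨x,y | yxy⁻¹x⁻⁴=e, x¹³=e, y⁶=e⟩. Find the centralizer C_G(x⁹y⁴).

⟨x⁹y⁴⟩ ⊆ C_G(x⁹y⁴) since powers of x⁹y⁴ commute with x⁹y⁴; so |C_G(x⁹y⁴)| ≥ |⟨x⁹y⁴⟩| = 3.
By orbit–stabilizer, |C_G(x⁹y⁴)| = |G| / |conj. class of x⁹y⁴| = 78 / 13 = 6.
The 6 elements commuting with x⁹y⁴ are {e, xy³, x⁵y, x²y⁵, x⁹y⁴, x¹²y²}.

Answer: {e, xy³, x⁵y, x²y⁵, x⁹y⁴, x¹²y²}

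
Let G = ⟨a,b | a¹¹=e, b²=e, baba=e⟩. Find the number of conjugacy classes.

The conjugacy classes (representative and size) are:
  [e] (size 1), [a¹⁰] (size 2), [a²] (size 2), [a³] (size 2), [a⁷] (size 2), [a⁶] (size 2), [a²b] (size 11).
Class equation: 1 + 2 + 2 + 2 + 2 + 2 + 11 = 22 = |G|. So G has 7 conjugacy classes.

Answer: 7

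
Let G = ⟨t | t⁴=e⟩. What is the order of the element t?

Compute successive powers until reaching e:
  t¹ = t, t² = t², t³ = t³, t⁴ = e.
The smallest positive k with tᵏ = e is 4.

Answer: 4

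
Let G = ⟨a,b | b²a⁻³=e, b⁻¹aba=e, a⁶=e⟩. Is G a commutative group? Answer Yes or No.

a·b = ab but b·a = a²b⁻¹, so a·b ≠ b·a and G is not abelian.

Answer: No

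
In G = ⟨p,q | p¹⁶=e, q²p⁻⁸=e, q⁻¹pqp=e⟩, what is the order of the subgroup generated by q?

|⟨q⟩| equals the order of q. Compute successive powers until reaching e:
  q¹ = q, q² = p⁸, q³ = q⁻¹, q⁴ = e.
The smallest positive k with qᵏ = e is 4, so |⟨q⟩| = 4.

Answer: 4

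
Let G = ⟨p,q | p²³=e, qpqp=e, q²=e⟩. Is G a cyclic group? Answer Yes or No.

Every cyclic group is abelian. But p·q = pq while q·p = p²²q, so p·q ≠ q·p and G is not abelian. Hence G is not cyclic.

Answer: No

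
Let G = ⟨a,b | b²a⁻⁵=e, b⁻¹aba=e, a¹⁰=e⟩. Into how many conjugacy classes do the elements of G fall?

The conjugacy classes (representative and size) are:
  [e] (size 1), [a] (size 2), [a⁸] (size 2), [a⁷] (size 2), [a⁴] (size 2), [a⁵] (size 1), [a⁴b] (size 5), [a²b⁻¹] (size 5).
Class equation: 1 + 2 + 2 + 2 + 2 + 1 + 5 + 5 = 20 = |G|. So G has 8 conjugacy classes.

Answer: 8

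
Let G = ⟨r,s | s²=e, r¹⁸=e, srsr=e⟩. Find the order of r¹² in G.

Compute successive powers until reaching e:
  (r¹²)¹ = r¹², (r¹²)² = r⁶, (r¹²)³ = e.
The smallest positive k with (r¹²)ᵏ = e is 3.

Answer: 3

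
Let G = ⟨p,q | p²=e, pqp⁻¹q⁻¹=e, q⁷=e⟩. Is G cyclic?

|G| = 14. The element pq has order 14 (its powers give 14 distinct elements), so ⟨pq⟩ = G and G is cyclic.

Answer: Yes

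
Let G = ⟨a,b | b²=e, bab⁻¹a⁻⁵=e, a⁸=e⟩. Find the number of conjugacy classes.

The conjugacy classes (representative and size) are:
  [e] (size 1), [a⁵] (size 2), [a²] (size 1), [a⁷] (size 2), [a⁴] (size 1), [a⁶] (size 1), [b] (size 2), [a⁵b] (size 2), [a²b] (size 2), [a³b] (size 2).
Class equation: 1 + 2 + 1 + 2 + 1 + 1 + 2 + 2 + 2 + 2 = 16 = |G|. So G has 10 conjugacy classes.

Answer: 10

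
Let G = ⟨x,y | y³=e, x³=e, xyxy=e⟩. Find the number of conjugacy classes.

The conjugacy classes (representative and size) are:
  [e] (size 1), [yx²] (size 4), [y²x] (size 4), [x²y²] (size 3).
Class equation: 1 + 4 + 4 + 3 = 12 = |G|. So G has 4 conjugacy classes.

Answer: 4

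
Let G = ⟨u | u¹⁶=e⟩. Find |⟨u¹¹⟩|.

|⟨u¹¹⟩| equals the order of u¹¹. Compute successive powers until reaching e:
  (u¹¹)¹ = u¹¹, (u¹¹)² = u⁶, (u¹¹)³ = u, (u¹¹)⁴ = u¹², (u¹¹)⁵ = u⁷, (u¹¹)⁶ = u², (u¹¹)⁷ = u¹³, (u¹¹)⁸ = u⁸, (u¹¹)⁹ = u³, (u¹¹)¹⁰ = u¹⁴, (u¹¹)¹¹ = u⁹, (u¹¹)¹² = u⁴, (u¹¹)¹³ = u¹⁵, (u¹¹)¹⁴ = u¹⁰, (u¹¹)¹⁵ = u⁵, (u¹¹)¹⁶ = e.
The smallest positive k with (u¹¹)ᵏ = e is 16, so |⟨u¹¹⟩| = 16.

Answer: 16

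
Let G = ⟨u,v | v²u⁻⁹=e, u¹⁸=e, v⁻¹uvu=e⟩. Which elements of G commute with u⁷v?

⟨u⁷v⟩ ⊆ C_G(u⁷v) since powers of u⁷v commute with u⁷v; so |C_G(u⁷v)| ≥ |⟨u⁷v⟩| = 4.
By orbit–stabilizer, |C_G(u⁷v)| = |G| / |conj. class of u⁷v| = 36 / 9 = 4.
The 4 elements commuting with u⁷v are {e, u⁹, u⁷v, u⁷v⁻¹}.

Answer: {e, u⁹, u⁷v, u⁷v⁻¹}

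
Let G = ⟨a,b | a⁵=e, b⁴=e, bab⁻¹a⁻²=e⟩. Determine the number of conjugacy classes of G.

The conjugacy classes (representative and size) are:
  [e] (size 1), [a⁴] (size 4), [a²b] (size 5), [b²] (size 5), [a³b³] (size 5).
Class equation: 1 + 4 + 5 + 5 + 5 = 20 = |G|. So G has 5 conjugacy classes.

Answer: 5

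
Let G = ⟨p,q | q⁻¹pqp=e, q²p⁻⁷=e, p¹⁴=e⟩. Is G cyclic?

Every cyclic group is abelian. But p·q = pq while q·p = p⁶q⁻¹, so p·q ≠ q·p and G is not abelian. Hence G is not cyclic.

Answer: No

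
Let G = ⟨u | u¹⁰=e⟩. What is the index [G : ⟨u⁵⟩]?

First find ord(u⁵) by computing successive powers:
  (u⁵)¹ = u⁵, (u⁵)² = e.
So |⟨u⁵⟩| = ord(u⁵) = 2. With |G| = 10, by Lagrange [G : ⟨u⁵⟩] = 10/2 = 5.

Answer: 5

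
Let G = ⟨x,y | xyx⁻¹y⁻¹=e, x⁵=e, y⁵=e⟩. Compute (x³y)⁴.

Compute successive powers of (x³y), reducing at each step:
  (x³y)²: (x³y) · x³ = xy;   (xy) · y = xy²
  (x³y)³: (xy²) · x³ = x⁴y²;   (x⁴y²) · y = x⁴y³
  (x³y)⁴: (x⁴y³) · x³ = x²y³;   (x²y³) · y = x²y⁴

Answer: x²y⁴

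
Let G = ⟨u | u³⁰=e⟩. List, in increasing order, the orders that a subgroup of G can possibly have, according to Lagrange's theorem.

|G| = 30 = 2 · 3 · 5. By Lagrange's theorem the order of any subgroup divides 30; the divisors of 30 are 1, 2, 3, 5, 6, 10, 15, 30.

Answer: 1, 2, 3, 5, 6, 10, 15, 30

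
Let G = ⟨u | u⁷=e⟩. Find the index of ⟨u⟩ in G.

First find ord(u) by computing successive powers:
  u¹ = u, u² = u², u³ = u³, u⁴ = u⁴, u⁵ = u⁵, u⁶ = u⁶, u⁷ = e.
So |⟨u⟩| = ord(u) = 7. With |G| = 7, by Lagrange [G : ⟨u⟩] = 7/7 = 1.

Answer: 1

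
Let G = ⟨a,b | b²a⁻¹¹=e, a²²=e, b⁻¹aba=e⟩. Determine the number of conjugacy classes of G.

The conjugacy classes (representative and size) are:
  [e] (size 1), [a²¹] (size 2), [a²] (size 2), [a³] (size 2), [a¹⁸] (size 2), [a¹⁷] (size 2), [a⁶] (size 2), [a⁷] (size 2), [a⁸] (size 2), [a¹³] (size 2), [a¹²] (size 2), [a¹¹] (size 1), [a¹⁰b] (size 11), [a⁷b] (size 11).
Class equation: 1 + 2 + 2 + 2 + 2 + 2 + 2 + 2 + 2 + 2 + 2 + 1 + 11 + 11 = 44 = |G|. So G has 14 conjugacy classes.

Answer: 14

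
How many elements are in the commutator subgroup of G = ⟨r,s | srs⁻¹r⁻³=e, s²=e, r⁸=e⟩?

G' = [G, G] is generated by all commutators. The generator-pair commutators are: [r, s] = r⁶.
The subgroup they normally generate is {e, r², r⁴, r⁶}, of order 4.
Check: |G/G'| = 16/4 = 4 is the order of the abelianisation.

Answer: 4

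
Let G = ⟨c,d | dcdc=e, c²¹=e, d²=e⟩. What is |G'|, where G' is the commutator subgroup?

G' = [G, G] is generated by all commutators. The generator-pair commutators are: [c, d] = c².
The subgroup they normally generate is {e, c, c², c³, c⁴, c⁵, c⁶, c⁷, c⁸, c⁹, c¹⁰, c¹¹, c¹², c¹³, c¹⁴, c¹⁵, c¹⁶, c¹⁷, c¹⁸, c¹⁹, c²⁰}, of order 21.
Check: |G/G'| = 42/21 = 2 is the order of the abelianisation.

Answer: 21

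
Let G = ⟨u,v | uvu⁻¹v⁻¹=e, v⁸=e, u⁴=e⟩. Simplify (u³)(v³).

Compute (u³) · (v³) by multiplying left to right and reducing via the relations at each step:
  (u³) · v³ = u³v³

Answer: u³v³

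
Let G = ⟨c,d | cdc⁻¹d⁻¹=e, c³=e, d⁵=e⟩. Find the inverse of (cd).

The order of (cd) is 15 (smallest k with (cd)ᵏ = e), so (cd)⁻¹ = (cd)¹⁴ = c²d⁴.
Check: (cd) · (c²d⁴) → (cd) · c² = d;   d · d⁴ = e, giving e as required.

Answer: c²d⁴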